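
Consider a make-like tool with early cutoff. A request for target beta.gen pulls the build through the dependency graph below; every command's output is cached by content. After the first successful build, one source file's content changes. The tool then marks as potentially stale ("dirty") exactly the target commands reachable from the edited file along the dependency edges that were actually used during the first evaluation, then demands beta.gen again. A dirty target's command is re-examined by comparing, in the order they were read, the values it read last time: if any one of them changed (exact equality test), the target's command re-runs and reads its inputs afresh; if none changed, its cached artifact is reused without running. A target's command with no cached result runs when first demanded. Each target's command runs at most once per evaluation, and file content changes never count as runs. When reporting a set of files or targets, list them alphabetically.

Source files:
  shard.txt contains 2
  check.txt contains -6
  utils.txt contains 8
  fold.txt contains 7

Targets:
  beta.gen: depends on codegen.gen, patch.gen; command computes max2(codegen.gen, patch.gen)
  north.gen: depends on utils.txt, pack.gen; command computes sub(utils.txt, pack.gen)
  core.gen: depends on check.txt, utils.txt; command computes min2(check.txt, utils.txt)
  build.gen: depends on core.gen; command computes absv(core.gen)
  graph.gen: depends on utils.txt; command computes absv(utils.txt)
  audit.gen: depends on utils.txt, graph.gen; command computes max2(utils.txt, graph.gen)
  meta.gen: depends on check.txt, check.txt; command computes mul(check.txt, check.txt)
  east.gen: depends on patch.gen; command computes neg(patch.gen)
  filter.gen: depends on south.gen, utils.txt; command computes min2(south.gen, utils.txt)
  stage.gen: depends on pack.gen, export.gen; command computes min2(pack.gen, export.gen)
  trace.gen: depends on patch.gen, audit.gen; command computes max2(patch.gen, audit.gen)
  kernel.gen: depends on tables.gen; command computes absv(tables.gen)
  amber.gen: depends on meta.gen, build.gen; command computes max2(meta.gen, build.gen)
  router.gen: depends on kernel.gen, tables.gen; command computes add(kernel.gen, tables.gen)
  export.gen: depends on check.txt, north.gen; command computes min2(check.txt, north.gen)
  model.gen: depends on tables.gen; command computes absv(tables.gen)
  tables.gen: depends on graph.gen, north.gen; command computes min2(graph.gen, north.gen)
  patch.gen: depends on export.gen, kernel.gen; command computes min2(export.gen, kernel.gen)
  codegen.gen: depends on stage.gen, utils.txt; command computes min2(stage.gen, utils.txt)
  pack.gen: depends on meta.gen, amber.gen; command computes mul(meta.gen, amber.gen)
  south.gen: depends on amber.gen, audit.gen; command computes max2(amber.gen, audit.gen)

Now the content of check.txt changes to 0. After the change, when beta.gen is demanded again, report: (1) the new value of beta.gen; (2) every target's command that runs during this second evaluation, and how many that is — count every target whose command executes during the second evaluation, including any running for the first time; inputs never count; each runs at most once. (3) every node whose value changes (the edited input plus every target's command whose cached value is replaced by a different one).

Demanding beta.gen again yields 0.
13 target commands run: amber.gen, beta.gen, build.gen, codegen.gen, core.gen, export.gen, kernel.gen, meta.gen, north.gen, pack.gen, patch.gen, stage.gen, tables.gen.
The nodes whose values change: amber.gen, beta.gen, build.gen, check.txt, codegen.gen, core.gen, export.gen, kernel.gen, meta.gen, north.gen, pack.gen, patch.gen, stage.gen, tables.gen.

First demand of the output computes:
  core.gen = min2(-6, 8) = -6
  build.gen = absv(-6) = 6
  graph.gen = absv(8) = 8
  meta.gen = mul(-6, -6) = 36
  amber.gen = max2(36, 6) = 36
  pack.gen = mul(36, 36) = 1296
  north.gen = sub(8, 1296) = -1288
  export.gen = min2(-6, -1288) = -1288
  stage.gen = min2(1296, -1288) = -1288
  codegen.gen = min2(-1288, 8) = -1288
  tables.gen = min2(8, -1288) = -1288
  kernel.gen = absv(-1288) = 1288
  patch.gen = min2(-1288, 1288) = -1288
  beta.gen = max2(-1288, -1288) = -1288

After the edit, cleaning proceeds:
  core.gen: a read changed (check.txt -6->0) — executes, giving 0.
  build.gen: a read changed (core.gen -6->0) — executes, giving 0.
  meta.gen: a read changed (check.txt -6->0; check.txt -6->0) — executes, giving 0.
  amber.gen: a read changed (meta.gen 36->0; build.gen 6->0) — executes, giving 0.
  pack.gen: a read changed (meta.gen 36->0; amber.gen 36->0) — executes, giving 0.
  north.gen: a read changed (pack.gen 1296->0) — executes, giving 8.
  export.gen: a read changed (check.txt -6->0; north.gen -1288->8) — executes, giving 0.
  stage.gen: a read changed (pack.gen 1296->0; export.gen -1288->0) — executes, giving 0.
  codegen.gen: a read changed (stage.gen -1288->0) — executes, giving 0.
  tables.gen: a read changed (north.gen -1288->8) — executes, giving 8.
  kernel.gen: a read changed (tables.gen -1288->8) — executes, giving 8.
  patch.gen: a read changed (export.gen -1288->0; kernel.gen 1288->8) — executes, giving 0.
  beta.gen: a read changed (codegen.gen -1288->0; patch.gen -1288->0) — executes, giving 0.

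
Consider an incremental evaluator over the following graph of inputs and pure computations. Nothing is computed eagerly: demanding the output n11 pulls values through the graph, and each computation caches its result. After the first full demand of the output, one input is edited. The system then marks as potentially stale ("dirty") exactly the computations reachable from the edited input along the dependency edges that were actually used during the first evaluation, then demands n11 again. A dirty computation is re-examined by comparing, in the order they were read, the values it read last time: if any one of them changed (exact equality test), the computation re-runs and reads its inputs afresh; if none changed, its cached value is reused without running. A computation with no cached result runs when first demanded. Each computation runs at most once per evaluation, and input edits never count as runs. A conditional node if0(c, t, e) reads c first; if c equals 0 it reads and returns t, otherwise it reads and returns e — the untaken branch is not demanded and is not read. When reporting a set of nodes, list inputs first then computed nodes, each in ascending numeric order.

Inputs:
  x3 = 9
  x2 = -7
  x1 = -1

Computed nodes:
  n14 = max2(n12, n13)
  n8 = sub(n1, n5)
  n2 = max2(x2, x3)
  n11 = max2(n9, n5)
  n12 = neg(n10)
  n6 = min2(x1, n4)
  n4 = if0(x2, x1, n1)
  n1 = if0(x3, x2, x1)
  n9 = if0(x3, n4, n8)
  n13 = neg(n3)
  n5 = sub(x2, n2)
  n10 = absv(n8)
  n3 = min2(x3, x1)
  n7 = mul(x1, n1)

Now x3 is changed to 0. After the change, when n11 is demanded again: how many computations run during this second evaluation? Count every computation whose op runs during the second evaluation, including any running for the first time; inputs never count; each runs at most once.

Run set: n1, n2, n4, n5, n9, n11 (6 run).
The important point: the flipped condition redirects demand; n8 is left stale, never re-checked.

Initial pass — values computed on the first demand:
  n1 = if0(x3=9 -> else branch x1) = -1
  n2 = max2(-7, 9) = 9
  n5 = sub(-7, 9) = -16
  n8 = sub(-1, -16) = 15
  n9 = if0(x3=9 -> else branch n8) = 15
  n11 = max2(15, -16) = 15

Second demand — change propagation:
  n1: re-runs because x3 9->0; new result -7.
  n2: re-runs because x3 9->0; new result 0.
  n4: newly demanded (no cache) — executes and yields -7.
  n5: re-runs because n2 9->0; new result -7.
  n8: dirty yet unreached — the second evaluation never asks for it.
  n9: re-runs because x3 9->0; new result -7.
  n11: re-runs because n9 15->-7; n5 -16->-7; new result -7.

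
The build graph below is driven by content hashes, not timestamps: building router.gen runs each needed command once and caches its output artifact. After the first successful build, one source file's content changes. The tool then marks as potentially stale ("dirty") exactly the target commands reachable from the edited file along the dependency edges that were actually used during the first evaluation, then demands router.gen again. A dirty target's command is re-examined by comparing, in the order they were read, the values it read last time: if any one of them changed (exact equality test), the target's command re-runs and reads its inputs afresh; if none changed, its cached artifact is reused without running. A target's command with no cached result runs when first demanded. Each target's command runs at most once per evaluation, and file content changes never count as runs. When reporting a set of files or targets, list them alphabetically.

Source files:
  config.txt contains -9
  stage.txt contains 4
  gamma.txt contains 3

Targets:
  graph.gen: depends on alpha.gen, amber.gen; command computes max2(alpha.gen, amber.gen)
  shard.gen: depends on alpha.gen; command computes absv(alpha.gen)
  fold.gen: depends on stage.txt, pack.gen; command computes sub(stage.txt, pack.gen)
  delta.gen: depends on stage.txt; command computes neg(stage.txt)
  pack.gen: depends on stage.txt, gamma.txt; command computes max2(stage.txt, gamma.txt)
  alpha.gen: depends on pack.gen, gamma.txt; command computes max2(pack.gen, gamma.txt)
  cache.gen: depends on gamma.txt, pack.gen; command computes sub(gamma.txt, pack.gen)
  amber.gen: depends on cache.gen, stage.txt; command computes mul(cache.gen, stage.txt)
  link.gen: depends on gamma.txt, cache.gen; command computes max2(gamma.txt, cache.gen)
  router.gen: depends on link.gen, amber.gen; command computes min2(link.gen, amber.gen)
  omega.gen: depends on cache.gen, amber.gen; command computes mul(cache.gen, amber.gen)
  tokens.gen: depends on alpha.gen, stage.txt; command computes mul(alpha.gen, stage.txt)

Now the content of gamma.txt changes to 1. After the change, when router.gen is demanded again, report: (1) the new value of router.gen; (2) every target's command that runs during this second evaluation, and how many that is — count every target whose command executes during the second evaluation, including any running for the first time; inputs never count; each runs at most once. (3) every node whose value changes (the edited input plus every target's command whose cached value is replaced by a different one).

Initial pass — values computed on the first demand:
  pack.gen = max2(4, 3) = 4
  cache.gen = sub(3, 4) = -1
  amber.gen = mul(-1, 4) = -4
  link.gen = max2(3, -1) = 3
  router.gen = min2(3, -4) = -4

Second demand — change propagation:
  pack.gen: re-runs because gamma.txt 3->1; new result 4 (unchanged).
  cache.gen: re-runs because gamma.txt 3->1; new result -3.
  amber.gen: re-runs because cache.gen -1->-3; new result -12.
  link.gen: re-runs because gamma.txt 3->1; cache.gen -1->-3; new result 1.
  router.gen: re-runs because link.gen 3->1; amber.gen -4->-12; new result -12.

router.gen now evaluates to -12.
Run set: amber.gen, cache.gen, link.gen, pack.gen, router.gen (5 run).
Changed values: amber.gen, cache.gen, gamma.txt, link.gen, router.gen.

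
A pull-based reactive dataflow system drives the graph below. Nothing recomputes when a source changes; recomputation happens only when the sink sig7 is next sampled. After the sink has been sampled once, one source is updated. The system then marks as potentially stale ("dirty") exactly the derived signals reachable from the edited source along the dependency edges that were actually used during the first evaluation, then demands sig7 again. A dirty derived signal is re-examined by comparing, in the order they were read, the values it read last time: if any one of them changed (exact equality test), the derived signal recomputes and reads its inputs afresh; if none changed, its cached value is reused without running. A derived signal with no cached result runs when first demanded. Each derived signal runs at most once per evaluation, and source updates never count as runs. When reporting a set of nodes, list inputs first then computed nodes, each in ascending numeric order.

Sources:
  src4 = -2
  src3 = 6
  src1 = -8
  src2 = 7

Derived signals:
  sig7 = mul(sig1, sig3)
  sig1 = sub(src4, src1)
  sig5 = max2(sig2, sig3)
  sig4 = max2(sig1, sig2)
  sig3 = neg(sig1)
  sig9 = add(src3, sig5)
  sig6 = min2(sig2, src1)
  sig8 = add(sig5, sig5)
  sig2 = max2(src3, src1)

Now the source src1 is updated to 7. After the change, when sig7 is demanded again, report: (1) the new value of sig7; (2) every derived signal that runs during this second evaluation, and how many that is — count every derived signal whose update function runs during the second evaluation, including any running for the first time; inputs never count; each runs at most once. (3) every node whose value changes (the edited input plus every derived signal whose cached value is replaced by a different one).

New value of sig7: -81.
Derived signals that run: sig1, sig3, sig7 — 3 in total.
Values that change: src1, sig1, sig3, sig7.

First evaluation (everything demanded from the output):
  sig1 = sub(-2, -8) = 6
  sig3 = neg(6) = -6
  sig7 = mul(6, -6) = -36

Propagation after the edit:
  sig1: runs — src1 -8->7; result -9.
  sig3: runs — sig1 6->-9; result 9.
  sig7: runs — sig1 6->-9; sig3 -6->9; result -81.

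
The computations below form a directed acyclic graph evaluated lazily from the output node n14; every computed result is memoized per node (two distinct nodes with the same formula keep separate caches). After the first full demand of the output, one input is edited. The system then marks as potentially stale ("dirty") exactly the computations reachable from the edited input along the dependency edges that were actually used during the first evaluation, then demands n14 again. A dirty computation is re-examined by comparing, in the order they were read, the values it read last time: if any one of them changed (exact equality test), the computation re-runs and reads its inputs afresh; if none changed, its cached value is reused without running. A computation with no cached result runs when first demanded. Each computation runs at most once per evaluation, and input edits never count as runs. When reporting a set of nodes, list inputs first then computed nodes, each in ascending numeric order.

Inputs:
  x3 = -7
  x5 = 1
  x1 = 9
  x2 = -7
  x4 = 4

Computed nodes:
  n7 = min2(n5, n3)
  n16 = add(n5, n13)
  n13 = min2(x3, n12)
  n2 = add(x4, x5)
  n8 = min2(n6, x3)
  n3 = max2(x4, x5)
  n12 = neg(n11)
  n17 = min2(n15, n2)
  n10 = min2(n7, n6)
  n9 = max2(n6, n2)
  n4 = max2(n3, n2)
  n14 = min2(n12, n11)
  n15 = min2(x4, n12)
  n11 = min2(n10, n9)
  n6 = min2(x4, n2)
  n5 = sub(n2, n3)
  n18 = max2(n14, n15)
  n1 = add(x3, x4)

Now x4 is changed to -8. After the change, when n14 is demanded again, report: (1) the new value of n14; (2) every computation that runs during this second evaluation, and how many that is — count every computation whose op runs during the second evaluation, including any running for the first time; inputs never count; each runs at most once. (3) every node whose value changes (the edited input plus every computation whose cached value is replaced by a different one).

Demanding n14 again yields -8.
10 computations run: n2, n3, n5, n6, n7, n9, n10, n11, n12, n14.
The nodes whose values change: x4, n2, n3, n5, n6, n7, n9, n10, n11, n12, n14.

First demand of the output computes:
  n2 = add(4, 1) = 5
  n3 = max2(4, 1) = 4
  n5 = sub(5, 4) = 1
  n6 = min2(4, 5) = 4
  n7 = min2(1, 4) = 1
  n9 = max2(4, 5) = 5
  n10 = min2(1, 4) = 1
  n11 = min2(1, 5) = 1
  n12 = neg(1) = -1
  n14 = min2(-1, 1) = -1

After the edit, cleaning proceeds:
  n2: a read changed (x4 4->-8) — executes, giving -7.
  n3: a read changed (x4 4->-8) — executes, giving 1.
  n5: a read changed (n2 5->-7; n3 4->1) — executes, giving -8.
  n6: a read changed (x4 4->-8; n2 5->-7) — executes, giving -8.
  n7: a read changed (n5 1->-8; n3 4->1) — executes, giving -8.
  n9: a read changed (n6 4->-8; n2 5->-7) — executes, giving -7.
  n10: a read changed (n7 1->-8; n6 4->-8) — executes, giving -8.
  n11: a read changed (n10 1->-8; n9 5->-7) — executes, giving -8.
  n12: a read changed (n11 1->-8) — executes, giving 8.
  n14: a read changed (n12 -1->8; n11 1->-8) — executes, giving -8.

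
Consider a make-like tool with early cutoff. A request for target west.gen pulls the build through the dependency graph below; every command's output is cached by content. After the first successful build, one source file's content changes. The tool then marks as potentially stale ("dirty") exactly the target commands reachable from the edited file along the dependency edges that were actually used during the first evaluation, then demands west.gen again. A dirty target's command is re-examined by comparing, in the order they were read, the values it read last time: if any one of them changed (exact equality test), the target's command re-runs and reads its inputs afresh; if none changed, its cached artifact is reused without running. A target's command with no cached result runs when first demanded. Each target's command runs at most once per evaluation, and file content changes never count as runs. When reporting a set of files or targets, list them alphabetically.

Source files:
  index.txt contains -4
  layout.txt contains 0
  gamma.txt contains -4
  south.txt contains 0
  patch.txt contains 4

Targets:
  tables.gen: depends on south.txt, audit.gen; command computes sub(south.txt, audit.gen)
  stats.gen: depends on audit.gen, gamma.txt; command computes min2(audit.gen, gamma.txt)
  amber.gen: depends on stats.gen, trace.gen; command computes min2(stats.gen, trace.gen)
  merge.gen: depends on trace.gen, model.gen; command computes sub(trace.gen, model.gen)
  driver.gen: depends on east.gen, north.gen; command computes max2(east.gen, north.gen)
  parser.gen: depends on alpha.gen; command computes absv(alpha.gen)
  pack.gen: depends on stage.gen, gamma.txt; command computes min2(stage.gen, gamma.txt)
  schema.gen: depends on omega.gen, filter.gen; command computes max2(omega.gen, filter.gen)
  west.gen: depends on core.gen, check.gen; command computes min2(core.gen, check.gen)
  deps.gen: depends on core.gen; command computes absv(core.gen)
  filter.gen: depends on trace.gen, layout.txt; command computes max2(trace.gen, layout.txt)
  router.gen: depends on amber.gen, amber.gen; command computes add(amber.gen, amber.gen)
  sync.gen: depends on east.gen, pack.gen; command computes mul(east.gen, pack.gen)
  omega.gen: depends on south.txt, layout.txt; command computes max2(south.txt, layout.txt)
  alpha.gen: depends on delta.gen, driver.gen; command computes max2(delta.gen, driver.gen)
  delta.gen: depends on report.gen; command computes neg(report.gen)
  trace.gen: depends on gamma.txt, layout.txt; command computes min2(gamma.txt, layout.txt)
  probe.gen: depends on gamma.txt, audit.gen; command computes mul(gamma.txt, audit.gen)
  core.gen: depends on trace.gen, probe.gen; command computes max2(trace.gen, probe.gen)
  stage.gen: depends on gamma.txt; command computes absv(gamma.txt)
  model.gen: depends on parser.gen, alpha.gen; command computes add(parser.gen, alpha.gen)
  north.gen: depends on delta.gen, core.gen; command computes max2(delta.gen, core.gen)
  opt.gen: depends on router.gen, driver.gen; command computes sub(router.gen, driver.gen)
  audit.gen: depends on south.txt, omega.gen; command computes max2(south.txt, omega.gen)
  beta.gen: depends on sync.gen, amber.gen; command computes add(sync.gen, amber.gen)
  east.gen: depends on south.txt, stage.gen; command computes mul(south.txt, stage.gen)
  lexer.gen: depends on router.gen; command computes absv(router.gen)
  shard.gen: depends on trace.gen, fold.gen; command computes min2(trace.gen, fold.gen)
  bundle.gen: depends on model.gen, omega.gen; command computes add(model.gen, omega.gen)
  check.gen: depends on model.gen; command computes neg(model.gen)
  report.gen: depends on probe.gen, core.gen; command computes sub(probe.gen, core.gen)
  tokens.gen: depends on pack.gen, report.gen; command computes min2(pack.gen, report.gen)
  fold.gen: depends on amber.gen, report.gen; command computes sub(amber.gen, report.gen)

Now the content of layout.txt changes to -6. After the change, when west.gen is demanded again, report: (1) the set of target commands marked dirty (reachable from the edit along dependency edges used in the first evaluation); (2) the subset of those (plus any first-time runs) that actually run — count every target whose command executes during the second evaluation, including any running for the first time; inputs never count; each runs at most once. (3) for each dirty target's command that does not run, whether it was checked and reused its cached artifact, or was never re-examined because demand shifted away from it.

The edit dirties: alpha.gen, audit.gen, check.gen, core.gen, delta.gen, driver.gen, model.gen, north.gen, omega.gen, parser.gen, probe.gen, report.gen, trace.gen, west.gen.
3 target commands run: core.gen, omega.gen, trace.gen.
Cache hits after checking: alpha.gen, audit.gen, check.gen, delta.gen, driver.gen, model.gen, north.gen, parser.gen, probe.gen, report.gen, west.gen.
Note where the cutoff bites: audit.gen is checked, finds nothing changed, and keeps its cache.

First demand of the output computes:
  omega.gen = max2(0, 0) = 0
  audit.gen = max2(0, 0) = 0
  probe.gen = mul(-4, 0) = 0
  stage.gen = absv(-4) = 4
  east.gen = mul(0, 4) = 0
  trace.gen = min2(-4, 0) = -4
  core.gen = max2(-4, 0) = 0
  report.gen = sub(0, 0) = 0
  delta.gen = neg(0) = 0
  north.gen = max2(0, 0) = 0
  driver.gen = max2(0, 0) = 0
  alpha.gen = max2(0, 0) = 0
  parser.gen = absv(0) = 0
  model.gen = add(0, 0) = 0
  check.gen = neg(0) = 0
  west.gen = min2(0, 0) = 0

After the edit, cleaning proceeds:
  omega.gen: a read changed (layout.txt 0->-6) — executes, giving 0 — identical to its old value.
  audit.gen: dirty, but its reads are unchanged (south.txt unchanged, omega.gen unchanged); cached 0 stands.
  probe.gen: dirty, but its reads are unchanged (gamma.txt unchanged, audit.gen unchanged); cached 0 stands.
  trace.gen: a read changed (layout.txt 0->-6) — executes, giving -6.
  core.gen: a read changed (trace.gen -4->-6) — executes, giving 0 — identical to its old value.
  report.gen: dirty, but its reads are unchanged (probe.gen unchanged, core.gen unchanged); cached 0 stands.
  delta.gen: dirty, but its reads are unchanged (report.gen unchanged); cached 0 stands.
  north.gen: dirty, but its reads are unchanged (delta.gen unchanged, core.gen unchanged); cached 0 stands.
  driver.gen: dirty, but its reads are unchanged (east.gen unchanged, north.gen unchanged); cached 0 stands.
  alpha.gen: dirty, but its reads are unchanged (delta.gen unchanged, driver.gen unchanged); cached 0 stands.
  parser.gen: dirty, but its reads are unchanged (alpha.gen unchanged); cached 0 stands.
  model.gen: dirty, but its reads are unchanged (parser.gen unchanged, alpha.gen unchanged); cached 0 stands.
  check.gen: dirty, but its reads are unchanged (model.gen unchanged); cached 0 stands.
  west.gen: dirty, but its reads are unchanged (core.gen unchanged, check.gen unchanged); cached 0 stands.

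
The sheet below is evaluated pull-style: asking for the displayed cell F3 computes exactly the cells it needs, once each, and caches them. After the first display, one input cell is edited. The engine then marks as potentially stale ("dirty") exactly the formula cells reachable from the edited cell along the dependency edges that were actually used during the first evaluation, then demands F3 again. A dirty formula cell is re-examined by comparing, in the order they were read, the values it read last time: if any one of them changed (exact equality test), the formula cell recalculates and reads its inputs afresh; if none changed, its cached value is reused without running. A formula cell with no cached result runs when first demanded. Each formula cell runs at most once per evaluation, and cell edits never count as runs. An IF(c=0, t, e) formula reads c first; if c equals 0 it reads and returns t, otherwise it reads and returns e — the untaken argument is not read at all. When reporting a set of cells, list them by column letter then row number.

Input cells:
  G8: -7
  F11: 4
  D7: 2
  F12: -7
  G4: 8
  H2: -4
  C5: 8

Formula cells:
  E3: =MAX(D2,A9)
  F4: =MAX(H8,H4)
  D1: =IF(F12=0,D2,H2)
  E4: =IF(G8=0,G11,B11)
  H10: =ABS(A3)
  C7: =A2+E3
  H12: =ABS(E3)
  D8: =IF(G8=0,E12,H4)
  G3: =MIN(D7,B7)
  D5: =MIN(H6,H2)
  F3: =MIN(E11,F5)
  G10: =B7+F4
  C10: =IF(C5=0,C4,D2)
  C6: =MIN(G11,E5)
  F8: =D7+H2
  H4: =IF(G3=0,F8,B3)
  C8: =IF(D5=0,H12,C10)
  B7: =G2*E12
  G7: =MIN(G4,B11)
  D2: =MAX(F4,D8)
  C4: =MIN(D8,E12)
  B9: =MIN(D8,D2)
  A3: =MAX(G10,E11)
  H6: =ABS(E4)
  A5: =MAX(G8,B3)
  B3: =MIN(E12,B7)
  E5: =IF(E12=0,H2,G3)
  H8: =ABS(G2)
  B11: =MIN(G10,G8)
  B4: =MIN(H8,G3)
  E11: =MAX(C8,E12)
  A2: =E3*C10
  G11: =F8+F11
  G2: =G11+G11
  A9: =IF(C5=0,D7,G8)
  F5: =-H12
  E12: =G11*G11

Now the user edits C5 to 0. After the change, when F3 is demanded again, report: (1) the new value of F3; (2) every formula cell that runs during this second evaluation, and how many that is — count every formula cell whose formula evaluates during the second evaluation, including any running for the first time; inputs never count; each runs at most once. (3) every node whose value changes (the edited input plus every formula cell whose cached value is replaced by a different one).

Demanding F3 again yields -4.
4 formula cells run: A9, C4, C10, E3.
The nodes whose values change: A9, C5.
Note the branch switch — C4 had no cache and runs now for the first time.

First demand of the output computes:
  A9 = IF(C5=0: C5=8 -> else branch G8) = -7
  F8 = 2 + -4 = -2
  G11 = -2 + 4 = 2
  E12 = 2 * 2 = 4
  G2 = 2 + 2 = 4
  B7 = 4 * 4 = 16
  B3 = MIN(4, 16) = 4
  G3 = MIN(2, 16) = 2
  H4 = IF(G3=0: G3=2 -> else branch B3) = 4
  D8 = IF(G8=0: G8=-7 -> else branch H4) = 4
  H8 = ABS(4) = 4
  F4 = MAX(4, 4) = 4
  D2 = MAX(4, 4) = 4
  C10 = IF(C5=0: C5=8 -> else branch D2) = 4
  E3 = MAX(4, -7) = 4
  G10 = 16 + 4 = 20
  B11 = MIN(20, -7) = -7
  E4 = IF(G8=0: G8=-7 -> else branch B11) = -7
  H6 = ABS(-7) = 7
  D5 = MIN(7, -4) = -4
  H12 = ABS(4) = 4
  C8 = IF(D5=0: D5=-4 -> else branch C10) = 4
  E11 = MAX(4, 4) = 4
  F5 = -(4) = -4
  F3 = MIN(4, -4) = -4

After the edit, cleaning proceeds:
  A9: a read changed (C5 8->0) — executes, giving 2.
  C4: had never run; runs now, result 4.
  C10: a read changed (C5 8->0) — executes, giving 4 — identical to its old value.
  E3: a read changed (A9 -7->2) — executes, giving 4 — identical to its old value.
  H12: dirty, but its reads are unchanged (E3 unchanged); cached 4 stands.
  C8: dirty, but its reads are unchanged (D5 unchanged, C10 unchanged); cached 4 stands.
  E11: dirty, but its reads are unchanged (C8 unchanged, E12 unchanged); cached 4 stands.
  F5: dirty, but its reads are unchanged (H12 unchanged); cached -4 stands.
  F3: dirty, but its reads are unchanged (E11 unchanged, F5 unchanged); cached -4 stands.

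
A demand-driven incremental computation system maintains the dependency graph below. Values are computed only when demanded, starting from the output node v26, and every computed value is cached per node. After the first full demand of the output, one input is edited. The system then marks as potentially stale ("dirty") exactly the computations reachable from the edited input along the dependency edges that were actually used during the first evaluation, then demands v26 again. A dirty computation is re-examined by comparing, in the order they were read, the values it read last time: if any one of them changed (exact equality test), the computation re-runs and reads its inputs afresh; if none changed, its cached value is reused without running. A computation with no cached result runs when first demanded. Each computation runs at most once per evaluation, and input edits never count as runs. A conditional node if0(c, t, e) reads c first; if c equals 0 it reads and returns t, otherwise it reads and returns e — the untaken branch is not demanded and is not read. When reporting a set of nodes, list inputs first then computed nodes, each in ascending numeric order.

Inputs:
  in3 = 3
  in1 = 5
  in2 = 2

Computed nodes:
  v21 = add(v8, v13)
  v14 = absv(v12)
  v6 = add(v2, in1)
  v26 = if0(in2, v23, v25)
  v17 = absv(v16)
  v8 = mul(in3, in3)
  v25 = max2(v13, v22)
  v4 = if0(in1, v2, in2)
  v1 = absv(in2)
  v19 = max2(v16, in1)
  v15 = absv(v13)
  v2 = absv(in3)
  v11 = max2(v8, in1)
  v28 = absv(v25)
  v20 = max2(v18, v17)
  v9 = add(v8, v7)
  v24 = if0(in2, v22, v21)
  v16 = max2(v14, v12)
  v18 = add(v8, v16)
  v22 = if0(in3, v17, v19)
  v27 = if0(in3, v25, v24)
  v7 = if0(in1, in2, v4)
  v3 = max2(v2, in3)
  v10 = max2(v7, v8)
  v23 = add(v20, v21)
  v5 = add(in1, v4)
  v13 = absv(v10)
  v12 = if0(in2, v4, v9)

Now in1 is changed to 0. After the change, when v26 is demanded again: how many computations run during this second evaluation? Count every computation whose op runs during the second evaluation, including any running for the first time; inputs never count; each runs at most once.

Computations that run: v7, v19 — 2 in total.
Key observation: a condition flipped, so demand moved to the other branch — v4 is never re-examined.

First evaluation (everything demanded from the output):
  v4 = if0(in1=5 -> else branch in2) = 2
  v7 = if0(in1=5 -> else branch v4) = 2
  v8 = mul(3, 3) = 9
  v9 = add(9, 2) = 11
  v10 = max2(2, 9) = 9
  v12 = if0(in2=2 -> else branch v9) = 11
  v13 = absv(9) = 9
  v14 = absv(11) = 11
  v16 = max2(11, 11) = 11
  v19 = max2(11, 5) = 11
  v22 = if0(in3=3 -> else branch v19) = 11
  v25 = max2(9, 11) = 11
  v26 = if0(in2=2 -> else branch v25) = 11

Propagation after the edit:
  v4: marked dirty but never re-examined — demand shifted away from it.
  v7: runs — in1 5->0; result 2 (same value as before).
  v9: checked — values it read are unchanged (v8 unchanged, v7 unchanged); reused cached 11 without running.
  v10: checked — values it read are unchanged (v7 unchanged, v8 unchanged); reused cached 9 without running.
  v12: checked — values it read are unchanged (in2 unchanged, v9 unchanged); reused cached 11 without running.
  v13: checked — values it read are unchanged (v10 unchanged); reused cached 9 without running.
  v14: checked — values it read are unchanged (v12 unchanged); reused cached 11 without running.
  v16: checked — values it read are unchanged (v14 unchanged, v12 unchanged); reused cached 11 without running.
  v19: runs — in1 5->0; result 11 (same value as before).
  v22: checked — values it read are unchanged (in3 unchanged, v19 unchanged); reused cached 11 without running.
  v25: checked — values it read are unchanged (v13 unchanged, v22 unchanged); reused cached 11 without running.
  v26: checked — values it read are unchanged (in2 unchanged, v25 unchanged); reused cached 11 without running.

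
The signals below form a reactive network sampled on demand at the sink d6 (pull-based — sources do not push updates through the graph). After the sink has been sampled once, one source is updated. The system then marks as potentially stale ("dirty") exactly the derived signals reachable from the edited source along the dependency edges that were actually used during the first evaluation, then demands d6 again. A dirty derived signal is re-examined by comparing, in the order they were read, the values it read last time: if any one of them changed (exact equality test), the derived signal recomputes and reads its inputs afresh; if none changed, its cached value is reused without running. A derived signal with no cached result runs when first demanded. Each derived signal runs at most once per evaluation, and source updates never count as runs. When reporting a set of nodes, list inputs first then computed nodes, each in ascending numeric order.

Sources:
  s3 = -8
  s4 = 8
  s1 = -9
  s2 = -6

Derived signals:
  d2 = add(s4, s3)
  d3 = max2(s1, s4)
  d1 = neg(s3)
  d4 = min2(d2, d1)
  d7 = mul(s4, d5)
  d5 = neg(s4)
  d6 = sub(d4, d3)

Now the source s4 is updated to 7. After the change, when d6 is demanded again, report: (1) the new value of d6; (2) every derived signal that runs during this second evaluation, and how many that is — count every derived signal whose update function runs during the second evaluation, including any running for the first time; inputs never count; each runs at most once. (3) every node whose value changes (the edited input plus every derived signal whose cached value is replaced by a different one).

d6 now evaluates to -8.
Run set: d2, d3, d4, d6 (4 run).
Changed values: s4, d2, d3, d4.

Initial pass — values computed on the first demand:
  d1 = neg(-8) = 8
  d2 = add(8, -8) = 0
  d3 = max2(-9, 8) = 8
  d4 = min2(0, 8) = 0
  d6 = sub(0, 8) = -8

Second demand — change propagation:
  d2: re-runs because s4 8->7; new result -1.
  d3: re-runs because s4 8->7; new result 7.
  d4: re-runs because d2 0->-1; new result -1.
  d6: re-runs because d4 0->-1; d3 8->7; new result -8 (unchanged).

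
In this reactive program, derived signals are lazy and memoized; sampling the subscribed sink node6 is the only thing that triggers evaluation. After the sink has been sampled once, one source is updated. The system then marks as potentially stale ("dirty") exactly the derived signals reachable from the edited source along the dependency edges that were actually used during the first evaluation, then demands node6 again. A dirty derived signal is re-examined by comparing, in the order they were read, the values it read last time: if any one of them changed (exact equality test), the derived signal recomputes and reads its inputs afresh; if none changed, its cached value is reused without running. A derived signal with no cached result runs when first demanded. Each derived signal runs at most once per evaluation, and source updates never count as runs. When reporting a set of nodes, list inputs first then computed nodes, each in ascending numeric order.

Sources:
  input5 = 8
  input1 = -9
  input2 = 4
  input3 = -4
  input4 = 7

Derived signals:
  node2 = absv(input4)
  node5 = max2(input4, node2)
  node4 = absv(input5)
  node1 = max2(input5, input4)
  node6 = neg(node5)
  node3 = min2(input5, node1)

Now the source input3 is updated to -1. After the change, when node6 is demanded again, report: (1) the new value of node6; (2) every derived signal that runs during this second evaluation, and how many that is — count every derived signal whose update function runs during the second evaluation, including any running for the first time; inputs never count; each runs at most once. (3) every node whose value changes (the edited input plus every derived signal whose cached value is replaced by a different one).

First demand of the output computes:
  node2 = absv(7) = 7
  node5 = max2(7, 7) = 7
  node6 = neg(7) = -7

After the edit, cleaning proceeds:
  no node depends on input3 at all; the second demand re-runs nothing.

Note the shortcut — nothing in the graph depends on input3 at all, so no recomputation happens.

Demanding node6 again yields -7.
0 derived signals run: none.
The nodes whose values change: input3.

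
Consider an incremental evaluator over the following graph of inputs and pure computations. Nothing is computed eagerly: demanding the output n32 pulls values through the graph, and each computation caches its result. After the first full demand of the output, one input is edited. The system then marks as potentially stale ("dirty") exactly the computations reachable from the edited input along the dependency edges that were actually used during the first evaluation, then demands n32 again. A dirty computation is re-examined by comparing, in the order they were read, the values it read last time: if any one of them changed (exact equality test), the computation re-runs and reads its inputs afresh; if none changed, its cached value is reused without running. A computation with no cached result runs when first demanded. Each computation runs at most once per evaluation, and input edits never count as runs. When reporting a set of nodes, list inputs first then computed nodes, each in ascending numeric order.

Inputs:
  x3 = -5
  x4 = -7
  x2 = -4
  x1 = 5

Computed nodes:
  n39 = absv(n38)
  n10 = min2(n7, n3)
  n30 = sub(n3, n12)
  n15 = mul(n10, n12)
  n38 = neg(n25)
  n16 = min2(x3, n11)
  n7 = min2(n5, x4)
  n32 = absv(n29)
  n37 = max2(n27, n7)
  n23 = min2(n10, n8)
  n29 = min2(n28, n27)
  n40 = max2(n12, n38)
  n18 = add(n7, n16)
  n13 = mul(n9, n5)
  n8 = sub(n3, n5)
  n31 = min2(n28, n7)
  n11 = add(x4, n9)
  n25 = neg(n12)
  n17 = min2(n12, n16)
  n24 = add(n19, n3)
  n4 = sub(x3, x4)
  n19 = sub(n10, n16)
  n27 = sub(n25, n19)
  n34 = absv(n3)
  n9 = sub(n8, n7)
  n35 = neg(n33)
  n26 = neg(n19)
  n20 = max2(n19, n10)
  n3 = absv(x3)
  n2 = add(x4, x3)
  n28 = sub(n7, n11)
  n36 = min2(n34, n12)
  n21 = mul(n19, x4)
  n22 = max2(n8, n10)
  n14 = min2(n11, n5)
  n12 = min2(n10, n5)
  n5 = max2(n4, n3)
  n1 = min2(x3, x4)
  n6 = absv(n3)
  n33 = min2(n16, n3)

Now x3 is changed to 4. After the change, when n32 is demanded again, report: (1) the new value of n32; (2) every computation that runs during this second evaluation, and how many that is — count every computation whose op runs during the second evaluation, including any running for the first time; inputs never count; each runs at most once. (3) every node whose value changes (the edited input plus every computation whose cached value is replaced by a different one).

Initial pass — values computed on the first demand:
  n3 = absv(-5) = 5
  n4 = sub(-5, -7) = 2
  n5 = max2(2, 5) = 5
  n7 = min2(5, -7) = -7
  n8 = sub(5, 5) = 0
  n9 = sub(0, -7) = 7
  n10 = min2(-7, 5) = -7
  n11 = add(-7, 7) = 0
  n12 = min2(-7, 5) = -7
  n16 = min2(-5, 0) = -5
  n19 = sub(-7, -5) = -2
  n25 = neg(-7) = 7
  n27 = sub(7, -2) = 9
  n28 = sub(-7, 0) = -7
  n29 = min2(-7, 9) = -7
  n32 = absv(-7) = 7

Second demand — change propagation:
  n3: re-runs because x3 -5->4; new result 4.
  n4: re-runs because x3 -5->4; new result 11.
  n5: re-runs because n4 2->11; n3 5->4; new result 11.
  n7: re-runs because n5 5->11; new result -7 (unchanged).
  n8: re-runs because n3 5->4; n5 5->11; new result -7.
  n9: re-runs because n8 0->-7; new result 0.
  n10: re-runs because n3 5->4; new result -7 (unchanged).
  n11: re-runs because n9 7->0; new result -7.
  n12: re-runs because n5 5->11; new result -7 (unchanged).
  n16: re-runs because x3 -5->4; n11 0->-7; new result -7.
  n19: re-runs because n16 -5->-7; new result 0.
  n25: re-examined; everything it read last time is the same (n12 unchanged) — cache 7 kept, no run.
  n27: re-runs because n19 -2->0; new result 7.
  n28: re-runs because n11 0->-7; new result 0.
  n29: re-runs because n28 -7->0; n27 9->7; new result 0.
  n32: re-runs because n29 -7->0; new result 0.

The important point: at n25 every value read last time is unchanged, so the dirty flag clears without a run.

n32 now evaluates to 0.
Run set: n3, n4, n5, n7, n8, n9, n10, n11, n12, n16, n19, n27, n28, n29, n32 (15 run).
Changed values: x3, n3, n4, n5, n8, n9, n11, n16, n19, n27, n28, n29, n32.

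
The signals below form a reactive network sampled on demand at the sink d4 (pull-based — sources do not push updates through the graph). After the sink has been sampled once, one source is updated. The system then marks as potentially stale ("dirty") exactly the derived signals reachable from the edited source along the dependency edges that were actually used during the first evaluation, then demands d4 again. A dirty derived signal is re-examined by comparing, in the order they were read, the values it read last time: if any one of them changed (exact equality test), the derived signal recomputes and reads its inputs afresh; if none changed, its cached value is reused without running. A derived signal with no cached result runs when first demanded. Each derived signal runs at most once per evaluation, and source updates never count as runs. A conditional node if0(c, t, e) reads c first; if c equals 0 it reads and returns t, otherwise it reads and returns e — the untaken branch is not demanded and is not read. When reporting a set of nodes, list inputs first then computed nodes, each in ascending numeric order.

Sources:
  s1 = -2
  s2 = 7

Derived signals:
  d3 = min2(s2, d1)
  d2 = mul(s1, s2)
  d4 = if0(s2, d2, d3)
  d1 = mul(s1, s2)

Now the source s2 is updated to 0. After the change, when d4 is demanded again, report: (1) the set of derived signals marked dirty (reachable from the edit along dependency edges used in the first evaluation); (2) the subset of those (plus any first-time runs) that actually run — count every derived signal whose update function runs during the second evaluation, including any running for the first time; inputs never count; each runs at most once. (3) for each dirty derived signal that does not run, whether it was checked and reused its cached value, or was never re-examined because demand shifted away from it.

Initial pass — values computed on the first demand:
  d1 = mul(-2, 7) = -14
  d3 = min2(7, -14) = -14
  d4 = if0(s2=7 -> else branch d3) = -14

Second demand — change propagation:
  d1: dirty yet unreached — the second evaluation never asks for it.
  d2: newly demanded (no cache) — executes and yields 0.
  d3: dirty yet unreached — the second evaluation never asks for it.
  d4: re-runs because s2 7->0; new result 0.

The important point: the flipped condition redirects demand; d1, d3 are left stale, never re-checked.

Dirty set: d1, d3, d4.
Run set: d2, d4 (2 run).
Left stale — demand moved off them: d1, d3.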